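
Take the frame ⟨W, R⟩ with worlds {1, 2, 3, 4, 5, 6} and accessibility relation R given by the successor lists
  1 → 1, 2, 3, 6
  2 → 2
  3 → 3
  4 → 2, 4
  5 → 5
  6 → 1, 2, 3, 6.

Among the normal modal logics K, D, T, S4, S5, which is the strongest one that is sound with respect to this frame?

S4

Serial (axiom D): yes — every world has a successor (e.g. 1 R 1).
Reflexive (axiom T): yes — every world is R-related to itself.
Transitive (axiom 4): yes — every two-step R-path is closed by a direct edge.
Euclidean (axiom 5): no — 1 R 2 and 1 R 3, but not 2 R 3.
So F validates K, D, T, S4; S5 would additionally require R to be Euclidean. The strongest is S4.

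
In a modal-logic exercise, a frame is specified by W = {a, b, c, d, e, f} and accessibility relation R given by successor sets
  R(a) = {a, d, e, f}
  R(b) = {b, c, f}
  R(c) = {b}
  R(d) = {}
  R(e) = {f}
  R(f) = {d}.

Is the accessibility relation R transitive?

No

Transitive: no — b R f and f R d, but not b R d.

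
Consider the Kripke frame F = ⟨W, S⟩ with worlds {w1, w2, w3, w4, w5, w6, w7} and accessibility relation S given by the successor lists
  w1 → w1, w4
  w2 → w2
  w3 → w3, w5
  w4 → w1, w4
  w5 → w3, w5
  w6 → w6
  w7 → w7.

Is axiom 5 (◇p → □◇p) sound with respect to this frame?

Yes

By correspondence theory, 5 is valid on a frame iff S is Euclidean.
Euclidean: yes — any two successors of a common world are S-related.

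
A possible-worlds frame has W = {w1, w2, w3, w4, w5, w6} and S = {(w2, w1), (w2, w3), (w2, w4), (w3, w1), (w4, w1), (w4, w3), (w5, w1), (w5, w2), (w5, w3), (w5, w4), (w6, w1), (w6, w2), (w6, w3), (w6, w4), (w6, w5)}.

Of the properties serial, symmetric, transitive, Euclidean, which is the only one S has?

transitive

Serial: no — w1 has no S-successor.
Symmetric: no — w2 S w1 but not w1 S w2.
Transitive: yes — every two-step S-path is closed by a direct edge.
Euclidean: no — w2 S w1 and w2 S w3, but not w1 S w3.
Only transitive holds.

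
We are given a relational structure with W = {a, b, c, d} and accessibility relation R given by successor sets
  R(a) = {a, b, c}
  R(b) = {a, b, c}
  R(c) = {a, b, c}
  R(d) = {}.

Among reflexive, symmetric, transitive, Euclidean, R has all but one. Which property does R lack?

Reflexive: no — d is not related to itself.
Symmetric: yes — every pair in R has its reverse in R.
Transitive: yes — every two-step R-path is closed by a direct edge.
Euclidean: yes — any two successors of a common world are R-related.
Only reflexive fails.

reflexive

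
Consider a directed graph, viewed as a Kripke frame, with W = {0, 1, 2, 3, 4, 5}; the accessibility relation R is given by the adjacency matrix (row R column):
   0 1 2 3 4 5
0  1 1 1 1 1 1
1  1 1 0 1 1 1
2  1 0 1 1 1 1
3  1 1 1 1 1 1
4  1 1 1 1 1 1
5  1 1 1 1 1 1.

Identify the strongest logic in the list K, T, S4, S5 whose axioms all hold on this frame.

T

Reflexive (axiom T): yes — every world is R-related to itself.
Transitive (axiom 4): no — 1 R 0 and 0 R 2, but not 1 R 2.
Euclidean (axiom 5): no — 0 R 1 and 0 R 2, but not 1 R 2.
So F validates K, T; S4 would additionally require R to be transitive. The strongest is T.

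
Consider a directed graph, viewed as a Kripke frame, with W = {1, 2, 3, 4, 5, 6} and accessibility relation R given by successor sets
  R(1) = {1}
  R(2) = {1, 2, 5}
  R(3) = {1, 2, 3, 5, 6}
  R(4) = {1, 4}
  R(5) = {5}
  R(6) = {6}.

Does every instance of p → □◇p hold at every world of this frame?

By correspondence theory, B is valid on a frame iff R is symmetric.
Symmetric: no — 2 R 1 but not 1 R 2.

No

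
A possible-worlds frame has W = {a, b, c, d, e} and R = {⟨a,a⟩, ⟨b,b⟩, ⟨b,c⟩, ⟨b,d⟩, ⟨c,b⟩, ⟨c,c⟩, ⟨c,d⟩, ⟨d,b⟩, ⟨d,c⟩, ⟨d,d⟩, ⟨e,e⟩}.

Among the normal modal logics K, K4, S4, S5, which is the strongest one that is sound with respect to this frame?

S5

Transitive (axiom 4): yes — every two-step R-path is closed by a direct edge.
Reflexive (axiom T): yes — every world is R-related to itself.
Euclidean (axiom 5): yes — any two successors of a common world are R-related.
So F validates K, K4, S4, S5. The strongest is S5.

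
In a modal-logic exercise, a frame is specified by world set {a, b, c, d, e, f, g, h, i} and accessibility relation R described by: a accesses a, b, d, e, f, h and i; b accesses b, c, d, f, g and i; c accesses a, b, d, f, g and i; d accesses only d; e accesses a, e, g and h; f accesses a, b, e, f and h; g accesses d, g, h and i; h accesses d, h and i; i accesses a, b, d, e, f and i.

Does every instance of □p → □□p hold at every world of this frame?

No

By correspondence theory, 4 is valid on a frame iff R is transitive.
Transitive: no — a R b and b R c, but not a R c.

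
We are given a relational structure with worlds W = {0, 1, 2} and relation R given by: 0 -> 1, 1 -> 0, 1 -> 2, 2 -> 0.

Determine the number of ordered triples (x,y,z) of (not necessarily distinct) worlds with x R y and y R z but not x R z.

Enumerating: (0,1,0), (0,1,2), (1,0,1), (2,0,1).

4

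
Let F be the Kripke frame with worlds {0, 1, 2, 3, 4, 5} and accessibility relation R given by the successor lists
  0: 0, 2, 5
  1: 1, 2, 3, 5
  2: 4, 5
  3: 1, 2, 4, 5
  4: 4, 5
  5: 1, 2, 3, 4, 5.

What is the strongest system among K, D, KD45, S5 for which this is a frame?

Serial (axiom D): yes — every world has a successor (e.g. 0 R 0).
Euclidean (axiom 5): no — 1 R 2 and 1 R 3, but not 2 R 3.
Transitive (axiom 4): no — 0 R 2 and 2 R 4, but not 0 R 4.
Reflexive (axiom T): no — 2 is not related to itself.
So F validates K, D; KD45 would additionally require R to be Euclidean and transitive. The strongest is D.

D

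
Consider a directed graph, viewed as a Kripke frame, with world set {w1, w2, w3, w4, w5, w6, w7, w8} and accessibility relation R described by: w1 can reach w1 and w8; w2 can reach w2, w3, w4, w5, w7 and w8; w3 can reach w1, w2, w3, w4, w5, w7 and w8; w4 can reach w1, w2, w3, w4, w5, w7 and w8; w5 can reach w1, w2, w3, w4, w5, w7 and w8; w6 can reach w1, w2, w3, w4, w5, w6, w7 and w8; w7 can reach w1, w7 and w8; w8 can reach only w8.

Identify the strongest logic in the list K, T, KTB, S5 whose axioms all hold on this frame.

Reflexive (axiom T): yes — every world is R-related to itself.
Symmetric (axiom B): no — w1 R w8 but not w8 R w1.
Euclidean (axiom 5): no — w2 R w7 and w2 R w3, but not w7 R w3.
So F validates K, T; KTB would additionally require R to be symmetric. The strongest is T.

T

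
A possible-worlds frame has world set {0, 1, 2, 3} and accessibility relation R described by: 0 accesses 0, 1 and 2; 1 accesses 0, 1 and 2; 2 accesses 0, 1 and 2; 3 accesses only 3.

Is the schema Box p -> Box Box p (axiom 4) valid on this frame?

Axiom 4 corresponds to the accessibility relation being transitive.
Transitive: yes — every two-step R-path is closed by a direct edge.

Yes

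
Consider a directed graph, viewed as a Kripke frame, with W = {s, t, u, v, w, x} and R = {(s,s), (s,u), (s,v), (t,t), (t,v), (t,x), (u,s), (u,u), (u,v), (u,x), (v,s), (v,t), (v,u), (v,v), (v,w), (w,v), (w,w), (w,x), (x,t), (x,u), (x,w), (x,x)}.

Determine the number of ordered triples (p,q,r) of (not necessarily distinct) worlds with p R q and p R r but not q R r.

Enumerating: (t,v,x), (t,x,v), (u,s,x), (u,v,x), (u,x,s), (u,x,v), (v,s,t), (v,s,w), (v,t,s), (v,t,u), (v,t,w), (v,u,t), … and 12 more.
Total: 24.

24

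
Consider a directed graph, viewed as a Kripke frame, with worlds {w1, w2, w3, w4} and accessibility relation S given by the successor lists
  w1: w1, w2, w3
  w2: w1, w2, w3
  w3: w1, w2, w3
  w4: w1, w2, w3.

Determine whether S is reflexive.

No

Reflexive: no — w4 is not related to itself.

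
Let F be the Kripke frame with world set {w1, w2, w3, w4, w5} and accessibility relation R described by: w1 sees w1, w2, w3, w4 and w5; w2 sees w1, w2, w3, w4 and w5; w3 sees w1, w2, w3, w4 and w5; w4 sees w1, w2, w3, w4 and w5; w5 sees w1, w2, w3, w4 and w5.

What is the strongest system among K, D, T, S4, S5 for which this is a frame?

S5

Serial (axiom D): yes — every world has a successor (e.g. w1 R w1).
Reflexive (axiom T): yes — every world is R-related to itself.
Transitive (axiom 4): yes — every two-step R-path is closed by a direct edge.
Euclidean (axiom 5): yes — any two successors of a common world are R-related.
So F validates K, D, T, S4, S5. The strongest is S5.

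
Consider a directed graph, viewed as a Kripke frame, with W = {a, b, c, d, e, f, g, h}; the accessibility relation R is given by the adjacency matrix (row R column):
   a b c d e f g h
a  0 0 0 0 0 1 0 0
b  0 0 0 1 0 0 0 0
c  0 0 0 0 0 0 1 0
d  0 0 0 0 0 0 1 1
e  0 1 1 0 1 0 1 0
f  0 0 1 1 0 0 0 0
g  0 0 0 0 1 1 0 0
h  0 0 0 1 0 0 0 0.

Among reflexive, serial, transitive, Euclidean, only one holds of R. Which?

Reflexive: no — a is not related to itself.
Serial: yes — every world has a successor (e.g. a R f).
Transitive: no — a R f and f R c, but not a R c.
Euclidean: no — d R g and d R h, but not g R h.
Only serial holds.

serial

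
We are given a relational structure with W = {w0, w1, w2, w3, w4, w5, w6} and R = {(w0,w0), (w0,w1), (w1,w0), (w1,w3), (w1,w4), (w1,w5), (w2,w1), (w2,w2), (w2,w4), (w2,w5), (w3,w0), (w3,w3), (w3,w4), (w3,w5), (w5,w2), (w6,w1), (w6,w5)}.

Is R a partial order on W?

No

Reflexive: no — w1 is not related to itself.
Transitive: no — w0 R w1 and w1 R w3, but not w0 R w3.
Antisymmetric: no — w0 R w1 and w1 R w0 with w0 ≠ w1.
So R is not a partial order.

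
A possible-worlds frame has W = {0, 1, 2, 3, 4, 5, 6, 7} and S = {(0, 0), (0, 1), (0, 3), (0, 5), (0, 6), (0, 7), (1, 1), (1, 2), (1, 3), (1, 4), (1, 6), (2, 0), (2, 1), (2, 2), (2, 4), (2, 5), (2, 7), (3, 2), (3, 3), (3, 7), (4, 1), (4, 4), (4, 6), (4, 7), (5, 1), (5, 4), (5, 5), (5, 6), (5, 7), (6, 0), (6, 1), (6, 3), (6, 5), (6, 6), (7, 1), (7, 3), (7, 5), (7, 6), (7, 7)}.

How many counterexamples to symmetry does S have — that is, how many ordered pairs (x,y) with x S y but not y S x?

17

Enumerating: (0,1), (0,3), (0,5), (0,7), (1,3), (2,0), (2,4), (2,5), (2,7), (3,2), (4,6), (4,7), (5,1), (5,4), (6,3), (7,1), (7,6).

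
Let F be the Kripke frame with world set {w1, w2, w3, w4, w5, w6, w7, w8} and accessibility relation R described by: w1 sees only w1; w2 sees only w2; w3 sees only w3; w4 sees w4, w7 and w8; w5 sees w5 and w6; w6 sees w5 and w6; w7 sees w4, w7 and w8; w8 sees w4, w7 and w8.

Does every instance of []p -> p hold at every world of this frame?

The schema T characterises exactly the reflexive frames.
Reflexive: yes — every world is R-related to itself.

Yes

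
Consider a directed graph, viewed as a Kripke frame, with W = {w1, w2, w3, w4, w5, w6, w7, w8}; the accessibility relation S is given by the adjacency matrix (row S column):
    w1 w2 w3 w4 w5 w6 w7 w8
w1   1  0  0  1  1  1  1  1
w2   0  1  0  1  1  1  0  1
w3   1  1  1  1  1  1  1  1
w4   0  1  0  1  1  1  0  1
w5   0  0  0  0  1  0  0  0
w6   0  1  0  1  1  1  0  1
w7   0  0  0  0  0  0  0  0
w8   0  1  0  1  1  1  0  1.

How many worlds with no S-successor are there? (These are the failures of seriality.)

1

Enumerating: w7.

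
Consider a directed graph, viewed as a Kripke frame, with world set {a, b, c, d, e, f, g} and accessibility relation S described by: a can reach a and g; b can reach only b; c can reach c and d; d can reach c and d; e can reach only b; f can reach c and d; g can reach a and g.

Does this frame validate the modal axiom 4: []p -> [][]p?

Yes

The schema 4 characterises exactly the transitive frames.
Transitive: yes — every two-step S-path is closed by a direct edge.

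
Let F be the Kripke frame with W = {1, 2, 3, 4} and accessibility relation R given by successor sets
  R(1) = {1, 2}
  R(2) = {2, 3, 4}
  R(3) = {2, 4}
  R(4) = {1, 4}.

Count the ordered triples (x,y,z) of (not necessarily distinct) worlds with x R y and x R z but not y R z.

Enumerating: (1,2,1), (2,3,3), (2,4,2), (2,4,3), (3,4,2), (4,1,4).

6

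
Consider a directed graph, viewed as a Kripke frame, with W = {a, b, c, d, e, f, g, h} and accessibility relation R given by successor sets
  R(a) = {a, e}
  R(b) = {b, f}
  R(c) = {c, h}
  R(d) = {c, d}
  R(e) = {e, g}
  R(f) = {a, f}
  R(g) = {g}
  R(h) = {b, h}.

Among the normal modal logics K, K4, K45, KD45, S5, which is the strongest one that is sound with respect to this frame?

Transitive (axiom 4): no — a R e and e R g, but not a R g.
Euclidean (axiom 5): no — a R e and a R a, but not e R a.
Serial (axiom D): yes — every world has a successor (e.g. a R a).
Reflexive (axiom T): yes — every world is R-related to itself.
So F validates K; K4 would additionally require R to be transitive. The strongest is K.

K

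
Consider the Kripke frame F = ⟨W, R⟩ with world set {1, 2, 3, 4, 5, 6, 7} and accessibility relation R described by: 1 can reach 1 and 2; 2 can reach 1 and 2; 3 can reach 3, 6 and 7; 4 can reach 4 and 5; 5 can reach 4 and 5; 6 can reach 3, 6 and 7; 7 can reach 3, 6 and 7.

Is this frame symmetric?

Symmetric: yes — every pair in R has its reverse in R.

Yes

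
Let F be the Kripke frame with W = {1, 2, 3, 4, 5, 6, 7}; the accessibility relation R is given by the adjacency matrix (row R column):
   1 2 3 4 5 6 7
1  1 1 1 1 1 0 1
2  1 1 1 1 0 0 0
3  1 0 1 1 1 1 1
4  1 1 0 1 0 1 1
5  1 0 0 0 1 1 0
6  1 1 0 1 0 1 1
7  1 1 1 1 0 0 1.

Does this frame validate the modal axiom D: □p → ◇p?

Yes

The schema D characterises exactly the serial frames.
Serial: yes — every world has a successor (e.g. 1 R 1).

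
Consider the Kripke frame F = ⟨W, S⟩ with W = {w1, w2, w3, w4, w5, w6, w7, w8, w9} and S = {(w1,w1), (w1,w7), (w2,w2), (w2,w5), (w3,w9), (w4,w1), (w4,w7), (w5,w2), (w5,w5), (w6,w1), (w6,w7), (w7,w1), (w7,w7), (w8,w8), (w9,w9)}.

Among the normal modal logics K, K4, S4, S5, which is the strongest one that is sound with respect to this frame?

Transitive (axiom 4): yes — every two-step S-path is closed by a direct edge.
Reflexive (axiom T): no — w3 is not related to itself.
Euclidean (axiom 5): yes — any two successors of a common world are S-related.
So F validates K, K4; S4 would additionally require S to be reflexive. The strongest is K4.

K4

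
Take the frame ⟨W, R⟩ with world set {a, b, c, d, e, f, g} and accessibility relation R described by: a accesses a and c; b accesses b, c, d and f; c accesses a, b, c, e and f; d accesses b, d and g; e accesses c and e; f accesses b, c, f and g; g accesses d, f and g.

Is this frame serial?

Yes

Serial: yes — every world has a successor (e.g. a R a).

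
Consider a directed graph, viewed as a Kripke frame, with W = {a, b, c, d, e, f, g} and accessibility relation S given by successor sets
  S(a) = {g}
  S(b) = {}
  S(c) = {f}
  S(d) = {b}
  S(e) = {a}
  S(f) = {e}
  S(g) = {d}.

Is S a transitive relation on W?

Transitive: no — a S g and g S d, but not a S d.

No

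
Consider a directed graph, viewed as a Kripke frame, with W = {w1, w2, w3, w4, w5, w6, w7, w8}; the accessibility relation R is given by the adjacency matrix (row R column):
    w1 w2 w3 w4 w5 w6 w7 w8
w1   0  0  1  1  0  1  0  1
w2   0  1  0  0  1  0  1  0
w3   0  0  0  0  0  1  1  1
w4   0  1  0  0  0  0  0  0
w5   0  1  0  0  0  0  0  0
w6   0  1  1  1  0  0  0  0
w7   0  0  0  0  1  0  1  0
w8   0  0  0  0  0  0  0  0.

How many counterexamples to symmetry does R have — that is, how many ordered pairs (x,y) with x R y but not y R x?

Enumerating: (w1,w3), (w1,w4), (w1,w6), (w1,w8), (w2,w7), (w3,w7), (w3,w8), (w4,w2), (w6,w2), (w6,w4), (w7,w5).

11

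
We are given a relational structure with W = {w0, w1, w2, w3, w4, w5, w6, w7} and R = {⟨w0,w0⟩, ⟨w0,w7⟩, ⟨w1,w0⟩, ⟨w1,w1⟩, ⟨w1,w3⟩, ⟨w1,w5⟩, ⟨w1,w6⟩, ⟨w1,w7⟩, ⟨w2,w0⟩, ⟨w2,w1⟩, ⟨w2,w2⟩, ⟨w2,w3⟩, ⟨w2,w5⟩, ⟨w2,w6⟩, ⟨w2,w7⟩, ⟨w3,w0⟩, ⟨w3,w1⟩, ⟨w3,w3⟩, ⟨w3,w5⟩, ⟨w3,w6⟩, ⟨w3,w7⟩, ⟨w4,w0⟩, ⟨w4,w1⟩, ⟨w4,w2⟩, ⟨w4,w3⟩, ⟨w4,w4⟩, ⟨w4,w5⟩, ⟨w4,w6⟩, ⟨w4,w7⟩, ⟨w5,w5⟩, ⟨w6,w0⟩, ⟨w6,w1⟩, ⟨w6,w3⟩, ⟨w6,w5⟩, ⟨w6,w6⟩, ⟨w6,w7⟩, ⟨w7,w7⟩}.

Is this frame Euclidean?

No

Euclidean: no — w1 R w0 and w1 R w3, but not w0 R w3.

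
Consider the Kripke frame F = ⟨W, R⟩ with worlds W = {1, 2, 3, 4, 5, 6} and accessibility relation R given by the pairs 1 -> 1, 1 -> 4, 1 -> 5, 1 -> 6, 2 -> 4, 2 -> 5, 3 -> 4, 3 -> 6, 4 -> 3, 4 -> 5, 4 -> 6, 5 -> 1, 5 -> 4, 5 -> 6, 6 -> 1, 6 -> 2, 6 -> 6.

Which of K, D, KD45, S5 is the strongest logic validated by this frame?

D

Serial (axiom D): yes — every world has a successor (e.g. 1 R 1).
Euclidean (axiom 5): no — 1 R 6 and 1 R 4, but not 6 R 4.
Transitive (axiom 4): no — 1 R 4 and 4 R 3, but not 1 R 3.
Reflexive (axiom T): no — 2 is not related to itself.
So F validates K, D; KD45 would additionally require R to be Euclidean and transitive. The strongest is D.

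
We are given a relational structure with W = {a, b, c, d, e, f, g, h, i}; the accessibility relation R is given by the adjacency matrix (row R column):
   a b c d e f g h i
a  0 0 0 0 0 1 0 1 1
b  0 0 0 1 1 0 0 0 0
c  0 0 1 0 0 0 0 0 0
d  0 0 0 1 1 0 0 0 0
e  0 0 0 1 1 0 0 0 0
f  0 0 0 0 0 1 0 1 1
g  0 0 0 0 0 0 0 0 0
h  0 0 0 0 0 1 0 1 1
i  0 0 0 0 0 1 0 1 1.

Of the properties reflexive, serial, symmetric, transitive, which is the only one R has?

transitive

Reflexive: no — a is not related to itself.
Serial: no — g has no R-successor.
Symmetric: no — a R f but not f R a.
Transitive: yes — every two-step R-path is closed by a direct edge.
Only transitive holds.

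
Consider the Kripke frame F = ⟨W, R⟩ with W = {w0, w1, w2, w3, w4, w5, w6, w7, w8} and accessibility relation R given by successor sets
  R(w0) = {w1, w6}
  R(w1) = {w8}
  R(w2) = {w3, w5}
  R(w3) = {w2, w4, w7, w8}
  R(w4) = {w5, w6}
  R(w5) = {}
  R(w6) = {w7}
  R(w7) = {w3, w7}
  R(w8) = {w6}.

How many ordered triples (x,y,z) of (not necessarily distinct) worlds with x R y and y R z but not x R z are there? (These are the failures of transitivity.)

Enumerating: (w0,w1,w8), (w0,w6,w7), (w1,w8,w6), (w2,w3,w2), (w2,w3,w4), (w2,w3,w7), (w2,w3,w8), (w3,w2,w3), (w3,w2,w5), (w3,w4,w5), (w3,w4,w6), (w3,w7,w3), … and 7 more.
Total: 19.

19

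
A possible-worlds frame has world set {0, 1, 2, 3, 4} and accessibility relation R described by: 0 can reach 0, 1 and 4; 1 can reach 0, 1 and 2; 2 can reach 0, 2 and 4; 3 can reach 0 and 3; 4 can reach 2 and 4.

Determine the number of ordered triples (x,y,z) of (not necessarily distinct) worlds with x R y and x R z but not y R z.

Enumerating: (0,1,4), (0,4,0), (0,4,1), (1,0,2), (1,2,1), (2,0,2), (2,4,0), (3,0,3).

8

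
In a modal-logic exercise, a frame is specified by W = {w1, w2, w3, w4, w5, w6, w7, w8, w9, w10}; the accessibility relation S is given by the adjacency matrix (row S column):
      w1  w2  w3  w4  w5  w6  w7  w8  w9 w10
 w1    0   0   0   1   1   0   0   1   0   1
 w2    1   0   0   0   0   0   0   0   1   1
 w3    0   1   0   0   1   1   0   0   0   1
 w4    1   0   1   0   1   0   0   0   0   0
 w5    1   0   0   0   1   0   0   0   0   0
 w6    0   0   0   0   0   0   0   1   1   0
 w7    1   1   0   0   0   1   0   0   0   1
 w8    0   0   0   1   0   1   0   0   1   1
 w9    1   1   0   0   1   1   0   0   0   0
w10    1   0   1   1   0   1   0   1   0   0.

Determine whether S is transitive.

No

Transitive: no — w1 S w10 and w10 S w3, but not w1 S w3.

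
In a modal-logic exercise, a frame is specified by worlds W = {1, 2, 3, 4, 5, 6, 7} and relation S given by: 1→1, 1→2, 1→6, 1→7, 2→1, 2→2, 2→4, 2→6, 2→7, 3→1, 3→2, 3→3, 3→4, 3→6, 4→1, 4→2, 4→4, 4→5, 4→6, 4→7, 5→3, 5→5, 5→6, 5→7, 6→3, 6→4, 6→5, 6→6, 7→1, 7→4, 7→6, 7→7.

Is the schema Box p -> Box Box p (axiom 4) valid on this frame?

The schema 4 characterises exactly the transitive frames.
Transitive: no — 1 S 2 and 2 S 4, but not 1 S 4.

No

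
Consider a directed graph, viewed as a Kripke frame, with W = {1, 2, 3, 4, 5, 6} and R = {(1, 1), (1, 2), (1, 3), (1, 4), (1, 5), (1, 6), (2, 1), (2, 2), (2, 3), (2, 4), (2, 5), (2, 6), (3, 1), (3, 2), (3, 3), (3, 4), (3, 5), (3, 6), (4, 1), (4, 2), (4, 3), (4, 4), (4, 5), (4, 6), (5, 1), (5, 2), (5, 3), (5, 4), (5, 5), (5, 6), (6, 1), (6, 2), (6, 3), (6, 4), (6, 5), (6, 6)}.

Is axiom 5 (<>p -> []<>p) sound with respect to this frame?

Axiom 5 corresponds to the accessibility relation being Euclidean.
Euclidean: yes — any two successors of a common world are R-related.

Yes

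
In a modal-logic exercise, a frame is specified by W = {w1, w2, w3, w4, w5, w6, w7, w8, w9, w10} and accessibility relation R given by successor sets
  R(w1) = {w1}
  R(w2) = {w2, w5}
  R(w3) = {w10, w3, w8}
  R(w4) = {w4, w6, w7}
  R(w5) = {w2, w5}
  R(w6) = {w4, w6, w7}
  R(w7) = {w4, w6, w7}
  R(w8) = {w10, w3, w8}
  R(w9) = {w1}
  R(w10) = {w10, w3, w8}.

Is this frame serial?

Yes

Serial: yes — every world has a successor (e.g. w1 R w1).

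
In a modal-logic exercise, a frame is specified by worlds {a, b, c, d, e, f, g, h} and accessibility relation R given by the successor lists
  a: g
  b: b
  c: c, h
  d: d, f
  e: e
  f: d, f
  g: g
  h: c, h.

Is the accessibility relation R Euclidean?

Euclidean: yes — any two successors of a common world are R-related.

Yes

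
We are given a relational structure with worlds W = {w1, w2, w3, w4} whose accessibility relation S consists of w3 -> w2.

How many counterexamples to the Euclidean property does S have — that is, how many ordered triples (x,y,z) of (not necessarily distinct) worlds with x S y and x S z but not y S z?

Enumerating: (w3,w2,w2).

1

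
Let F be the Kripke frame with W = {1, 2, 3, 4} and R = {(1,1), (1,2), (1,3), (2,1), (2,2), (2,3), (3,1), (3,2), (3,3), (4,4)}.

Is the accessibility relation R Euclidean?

Euclidean: yes — any two successors of a common world are R-related.

Yes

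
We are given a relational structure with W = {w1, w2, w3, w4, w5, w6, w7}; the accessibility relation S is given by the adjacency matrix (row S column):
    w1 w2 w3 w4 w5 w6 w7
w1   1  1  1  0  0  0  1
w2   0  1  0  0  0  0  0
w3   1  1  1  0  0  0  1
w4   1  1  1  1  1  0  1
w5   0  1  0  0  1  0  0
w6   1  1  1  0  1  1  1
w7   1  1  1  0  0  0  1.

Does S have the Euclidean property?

Euclidean: no — w1 S w2 and w1 S w3, but not w2 S w3.

No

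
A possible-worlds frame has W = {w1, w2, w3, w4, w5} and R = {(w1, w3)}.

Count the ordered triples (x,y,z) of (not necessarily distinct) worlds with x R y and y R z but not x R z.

0

R is transitive; there are no such tuples.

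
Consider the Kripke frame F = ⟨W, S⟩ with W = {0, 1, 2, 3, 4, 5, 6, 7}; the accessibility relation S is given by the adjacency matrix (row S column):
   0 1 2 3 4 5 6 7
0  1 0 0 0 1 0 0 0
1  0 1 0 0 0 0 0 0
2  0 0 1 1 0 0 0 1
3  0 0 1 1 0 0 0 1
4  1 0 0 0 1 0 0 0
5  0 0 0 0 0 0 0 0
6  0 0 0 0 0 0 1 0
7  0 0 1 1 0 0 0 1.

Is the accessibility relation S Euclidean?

Yes

Euclidean: yes — any two successors of a common world are S-related.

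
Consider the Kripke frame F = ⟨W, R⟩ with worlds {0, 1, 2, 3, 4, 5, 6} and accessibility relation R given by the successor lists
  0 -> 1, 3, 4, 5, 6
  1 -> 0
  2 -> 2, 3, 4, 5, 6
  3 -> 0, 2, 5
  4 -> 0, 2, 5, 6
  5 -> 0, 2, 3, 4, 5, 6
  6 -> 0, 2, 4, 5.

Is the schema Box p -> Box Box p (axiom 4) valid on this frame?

Axiom 4 corresponds to the accessibility relation being transitive.
Transitive: no — 0 R 3 and 3 R 2, but not 0 R 2.

No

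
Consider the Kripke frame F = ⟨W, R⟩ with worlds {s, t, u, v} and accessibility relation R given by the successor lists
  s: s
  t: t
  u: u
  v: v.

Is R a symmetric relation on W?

Yes

Symmetric: yes — every pair in R has its reverse in R.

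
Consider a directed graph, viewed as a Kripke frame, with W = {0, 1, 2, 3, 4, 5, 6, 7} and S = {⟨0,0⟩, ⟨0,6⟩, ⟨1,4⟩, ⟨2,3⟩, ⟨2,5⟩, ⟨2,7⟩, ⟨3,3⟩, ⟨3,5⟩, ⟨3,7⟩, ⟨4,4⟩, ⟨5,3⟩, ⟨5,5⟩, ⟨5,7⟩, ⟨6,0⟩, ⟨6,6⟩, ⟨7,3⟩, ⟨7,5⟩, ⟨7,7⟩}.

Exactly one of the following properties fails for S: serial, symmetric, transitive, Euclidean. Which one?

symmetric

Serial: yes — every world has a successor (e.g. 0 S 0).
Symmetric: no — 1 S 4 but not 4 S 1.
Transitive: yes — every two-step S-path is closed by a direct edge.
Euclidean: yes — any two successors of a common world are S-related.
Only symmetric fails.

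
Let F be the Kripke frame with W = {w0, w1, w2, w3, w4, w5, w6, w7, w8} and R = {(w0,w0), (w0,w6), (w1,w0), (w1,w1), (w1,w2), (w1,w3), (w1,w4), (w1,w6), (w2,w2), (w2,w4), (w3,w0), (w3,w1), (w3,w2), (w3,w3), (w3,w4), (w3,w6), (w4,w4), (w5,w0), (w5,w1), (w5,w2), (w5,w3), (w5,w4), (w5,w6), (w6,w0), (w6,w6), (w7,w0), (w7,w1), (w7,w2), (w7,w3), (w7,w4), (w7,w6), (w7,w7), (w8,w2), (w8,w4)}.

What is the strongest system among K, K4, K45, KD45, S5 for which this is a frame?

Transitive (axiom 4): yes — every two-step R-path is closed by a direct edge.
Euclidean (axiom 5): no — w1 R w0 and w1 R w2, but not w0 R w2.
Serial (axiom D): yes — every world has a successor (e.g. w0 R w0).
Reflexive (axiom T): no — w5 is not related to itself.
So F validates K, K4; K45 would additionally require R to be Euclidean. The strongest is K4.

K4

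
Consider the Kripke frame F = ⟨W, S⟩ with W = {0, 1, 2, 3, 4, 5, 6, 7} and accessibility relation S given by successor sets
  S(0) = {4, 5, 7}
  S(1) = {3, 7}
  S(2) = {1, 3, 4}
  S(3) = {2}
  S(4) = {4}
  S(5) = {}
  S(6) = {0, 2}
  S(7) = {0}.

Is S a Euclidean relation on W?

No

Euclidean: no — 0 S 4 and 0 S 5, but not 4 S 5.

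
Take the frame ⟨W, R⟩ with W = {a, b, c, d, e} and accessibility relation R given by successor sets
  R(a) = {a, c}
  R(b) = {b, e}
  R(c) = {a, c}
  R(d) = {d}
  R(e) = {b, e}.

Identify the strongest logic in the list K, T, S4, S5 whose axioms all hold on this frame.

S5

Reflexive (axiom T): yes — every world is R-related to itself.
Transitive (axiom 4): yes — every two-step R-path is closed by a direct edge.
Euclidean (axiom 5): yes — any two successors of a common world are R-related.
So F validates K, T, S4, S5. The strongest is S5.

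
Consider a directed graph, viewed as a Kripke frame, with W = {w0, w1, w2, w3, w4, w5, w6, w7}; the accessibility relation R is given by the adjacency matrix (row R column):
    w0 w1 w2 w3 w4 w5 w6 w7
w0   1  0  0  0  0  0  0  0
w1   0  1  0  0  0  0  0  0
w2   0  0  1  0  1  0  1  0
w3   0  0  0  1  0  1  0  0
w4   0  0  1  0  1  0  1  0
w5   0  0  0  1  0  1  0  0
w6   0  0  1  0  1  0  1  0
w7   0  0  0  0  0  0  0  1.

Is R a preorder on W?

Yes

Reflexive: yes — every world is R-related to itself.
Transitive: yes — every two-step R-path is closed by a direct edge.
So R is a preorder.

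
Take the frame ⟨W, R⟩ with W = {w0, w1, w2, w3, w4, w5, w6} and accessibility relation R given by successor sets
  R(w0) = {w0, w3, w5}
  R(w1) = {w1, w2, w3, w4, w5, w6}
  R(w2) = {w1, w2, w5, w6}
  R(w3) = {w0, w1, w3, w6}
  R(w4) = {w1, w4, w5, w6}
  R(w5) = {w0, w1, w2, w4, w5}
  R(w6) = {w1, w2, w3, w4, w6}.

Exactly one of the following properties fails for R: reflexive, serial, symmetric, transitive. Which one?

Reflexive: yes — every world is R-related to itself.
Serial: yes — every world has a successor (e.g. w0 R w0).
Symmetric: yes — every pair in R has its reverse in R.
Transitive: no — w0 R w3 and w3 R w1, but not w0 R w1.
Only transitive fails.

transitive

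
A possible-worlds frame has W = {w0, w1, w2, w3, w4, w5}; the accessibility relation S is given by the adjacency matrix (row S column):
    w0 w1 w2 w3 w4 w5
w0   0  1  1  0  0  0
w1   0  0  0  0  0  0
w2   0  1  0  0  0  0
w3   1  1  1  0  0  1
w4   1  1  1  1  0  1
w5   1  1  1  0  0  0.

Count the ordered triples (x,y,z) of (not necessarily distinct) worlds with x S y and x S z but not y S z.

35

Enumerating: (w0,w1,w1), (w0,w1,w2), (w0,w2,w2), (w2,w1,w1), (w3,w0,w0), (w3,w0,w5), (w3,w1,w0), (w3,w1,w1), (w3,w1,w2), (w3,w1,w5), (w3,w2,w0), (w3,w2,w2), … and 23 more.
Total: 35.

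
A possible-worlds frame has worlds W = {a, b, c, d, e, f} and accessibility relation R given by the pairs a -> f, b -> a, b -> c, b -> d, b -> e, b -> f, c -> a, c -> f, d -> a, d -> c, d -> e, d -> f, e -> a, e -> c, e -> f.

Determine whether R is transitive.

Yes

Transitive: yes — every two-step R-path is closed by a direct edge.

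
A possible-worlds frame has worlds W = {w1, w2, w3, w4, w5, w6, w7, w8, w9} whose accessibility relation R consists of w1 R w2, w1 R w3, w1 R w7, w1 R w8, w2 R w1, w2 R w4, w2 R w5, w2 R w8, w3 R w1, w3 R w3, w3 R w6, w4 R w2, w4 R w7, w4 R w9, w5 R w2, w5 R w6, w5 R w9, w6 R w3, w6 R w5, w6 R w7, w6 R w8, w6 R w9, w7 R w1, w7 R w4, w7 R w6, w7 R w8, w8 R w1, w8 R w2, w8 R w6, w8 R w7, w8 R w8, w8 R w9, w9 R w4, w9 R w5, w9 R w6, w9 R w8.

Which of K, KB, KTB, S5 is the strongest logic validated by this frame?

KB

Symmetric (axiom B): yes — every pair in R has its reverse in R.
Reflexive (axiom T): no — w1 is not related to itself.
Euclidean (axiom 5): no — w1 R w2 and w1 R w3, but not w2 R w3.
So F validates K, KB; KTB would additionally require R to be reflexive. The strongest is KB.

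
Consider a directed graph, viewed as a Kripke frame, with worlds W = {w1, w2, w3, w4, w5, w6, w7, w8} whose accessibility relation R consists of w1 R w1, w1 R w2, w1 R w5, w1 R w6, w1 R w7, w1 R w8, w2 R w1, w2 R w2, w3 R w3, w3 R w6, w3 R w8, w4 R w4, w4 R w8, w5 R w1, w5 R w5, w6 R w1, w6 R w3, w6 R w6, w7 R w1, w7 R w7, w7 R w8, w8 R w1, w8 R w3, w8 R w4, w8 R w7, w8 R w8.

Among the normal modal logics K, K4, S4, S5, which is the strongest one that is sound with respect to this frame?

K

Transitive (axiom 4): no — w1 R w6 and w6 R w3, but not w1 R w3.
Reflexive (axiom T): yes — every world is R-related to itself.
Euclidean (axiom 5): no — w1 R w2 and w1 R w5, but not w2 R w5.
So F validates K; K4 would additionally require R to be transitive. The strongest is K.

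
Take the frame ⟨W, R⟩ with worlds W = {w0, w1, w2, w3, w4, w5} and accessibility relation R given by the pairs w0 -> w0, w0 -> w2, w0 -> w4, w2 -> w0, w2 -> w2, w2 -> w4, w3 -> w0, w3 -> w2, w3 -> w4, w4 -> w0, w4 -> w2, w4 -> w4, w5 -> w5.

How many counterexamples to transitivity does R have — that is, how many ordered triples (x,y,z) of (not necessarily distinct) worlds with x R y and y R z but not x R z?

R is transitive; there are no such tuples.

0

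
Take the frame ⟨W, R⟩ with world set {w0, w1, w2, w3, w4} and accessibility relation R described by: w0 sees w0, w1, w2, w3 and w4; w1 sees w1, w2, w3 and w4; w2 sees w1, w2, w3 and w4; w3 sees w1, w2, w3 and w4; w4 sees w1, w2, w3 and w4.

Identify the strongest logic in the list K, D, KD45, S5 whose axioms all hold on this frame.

Serial (axiom D): yes — every world has a successor (e.g. w0 R w0).
Euclidean (axiom 5): no — w0 R w1 and w0 R w0, but not w1 R w0.
Transitive (axiom 4): yes — every two-step R-path is closed by a direct edge.
Reflexive (axiom T): yes — every world is R-related to itself.
So F validates K, D; KD45 would additionally require R to be Euclidean. The strongest is D.

D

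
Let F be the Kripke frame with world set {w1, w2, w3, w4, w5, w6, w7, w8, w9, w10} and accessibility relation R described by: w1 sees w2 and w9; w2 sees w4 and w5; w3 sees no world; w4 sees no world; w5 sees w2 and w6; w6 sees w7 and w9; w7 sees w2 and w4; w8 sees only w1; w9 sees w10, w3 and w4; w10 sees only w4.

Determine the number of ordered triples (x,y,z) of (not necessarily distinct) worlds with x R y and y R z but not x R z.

19

Enumerating: (w1,w2,w4), (w1,w2,w5), (w1,w9,w10), (w1,w9,w3), (w1,w9,w4), (w2,w5,w2), (w2,w5,w6), (w5,w2,w4), (w5,w2,w5), (w5,w6,w7), (w5,w6,w9), (w6,w7,w2), … and 7 more.
Total: 19.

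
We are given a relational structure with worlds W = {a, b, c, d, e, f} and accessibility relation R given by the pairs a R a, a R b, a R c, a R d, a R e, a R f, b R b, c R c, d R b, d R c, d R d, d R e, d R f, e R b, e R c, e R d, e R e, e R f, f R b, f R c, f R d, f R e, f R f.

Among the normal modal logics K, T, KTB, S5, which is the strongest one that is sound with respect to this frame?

T

Reflexive (axiom T): yes — every world is R-related to itself.
Symmetric (axiom B): no — a R b but not b R a.
Euclidean (axiom 5): no — a R b and a R c, but not b R c.
So F validates K, T; KTB would additionally require R to be symmetric. The strongest is T.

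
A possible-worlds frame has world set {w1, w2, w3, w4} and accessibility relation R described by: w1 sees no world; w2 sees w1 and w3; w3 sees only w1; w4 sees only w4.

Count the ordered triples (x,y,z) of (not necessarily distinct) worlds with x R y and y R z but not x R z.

R is transitive; there are no such tuples.

0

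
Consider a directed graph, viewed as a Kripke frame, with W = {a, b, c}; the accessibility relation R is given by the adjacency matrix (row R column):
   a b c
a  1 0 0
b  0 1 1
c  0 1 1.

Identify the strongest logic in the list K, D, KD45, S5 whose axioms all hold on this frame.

S5

Serial (axiom D): yes — every world has a successor (e.g. a R a).
Euclidean (axiom 5): yes — any two successors of a common world are R-related.
Transitive (axiom 4): yes — every two-step R-path is closed by a direct edge.
Reflexive (axiom T): yes — every world is R-related to itself.
So F validates K, D, KD45, S5. The strongest is S5.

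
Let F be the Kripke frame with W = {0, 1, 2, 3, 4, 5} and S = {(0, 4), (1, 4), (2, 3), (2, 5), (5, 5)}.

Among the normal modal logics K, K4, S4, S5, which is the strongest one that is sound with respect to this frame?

Transitive (axiom 4): yes — every two-step S-path is closed by a direct edge.
Reflexive (axiom T): no — 0 is not related to itself.
Euclidean (axiom 5): no — 2 S 3 and 2 S 5, but not 3 S 5.
So F validates K, K4; S4 would additionally require S to be reflexive. The strongest is K4.

K4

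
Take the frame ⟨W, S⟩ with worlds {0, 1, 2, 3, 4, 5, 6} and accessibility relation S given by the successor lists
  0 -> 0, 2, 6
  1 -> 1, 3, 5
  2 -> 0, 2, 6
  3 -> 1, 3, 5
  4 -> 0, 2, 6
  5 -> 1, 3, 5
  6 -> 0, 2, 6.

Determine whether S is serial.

Yes

Serial: yes — every world has a successor (e.g. 0 S 0).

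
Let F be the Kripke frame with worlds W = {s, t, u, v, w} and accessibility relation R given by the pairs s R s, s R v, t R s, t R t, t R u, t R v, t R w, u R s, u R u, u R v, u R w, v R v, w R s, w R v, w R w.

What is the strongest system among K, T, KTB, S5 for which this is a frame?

T

Reflexive (axiom T): yes — every world is R-related to itself.
Symmetric (axiom B): no — s R v but not v R s.
Euclidean (axiom 5): no — t R s and t R u, but not s R u.
So F validates K, T; KTB would additionally require R to be symmetric. The strongest is T.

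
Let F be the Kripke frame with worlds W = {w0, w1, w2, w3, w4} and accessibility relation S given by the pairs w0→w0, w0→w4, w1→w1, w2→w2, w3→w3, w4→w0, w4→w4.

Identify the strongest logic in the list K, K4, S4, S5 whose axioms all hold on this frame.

Transitive (axiom 4): yes — every two-step S-path is closed by a direct edge.
Reflexive (axiom T): yes — every world is S-related to itself.
Euclidean (axiom 5): yes — any two successors of a common world are S-related.
So F validates K, K4, S4, S5. The strongest is S5.

S5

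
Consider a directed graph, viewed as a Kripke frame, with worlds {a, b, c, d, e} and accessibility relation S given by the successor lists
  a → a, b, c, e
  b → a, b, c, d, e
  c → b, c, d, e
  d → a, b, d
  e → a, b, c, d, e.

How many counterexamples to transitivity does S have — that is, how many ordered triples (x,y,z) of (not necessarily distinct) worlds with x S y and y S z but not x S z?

10

Enumerating: (a,b,d), (a,c,d), (a,e,d), (c,b,a), (c,d,a), (c,e,a), (d,a,c), (d,a,e), (d,b,c), (d,b,e).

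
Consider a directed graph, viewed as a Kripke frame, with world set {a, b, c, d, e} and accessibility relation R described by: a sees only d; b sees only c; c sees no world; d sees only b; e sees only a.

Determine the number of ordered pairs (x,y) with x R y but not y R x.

4

Enumerating: (a,d), (b,c), (d,b), (e,a).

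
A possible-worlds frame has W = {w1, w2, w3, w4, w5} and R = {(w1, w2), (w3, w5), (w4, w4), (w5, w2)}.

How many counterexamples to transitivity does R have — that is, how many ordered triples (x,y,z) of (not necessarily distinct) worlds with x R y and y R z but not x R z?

Enumerating: (w3,w5,w2).

1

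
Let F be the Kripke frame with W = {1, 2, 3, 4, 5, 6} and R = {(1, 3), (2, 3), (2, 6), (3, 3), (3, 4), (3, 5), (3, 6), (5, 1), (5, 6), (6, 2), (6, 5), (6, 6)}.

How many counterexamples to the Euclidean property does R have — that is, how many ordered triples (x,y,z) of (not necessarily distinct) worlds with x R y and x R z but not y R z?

Enumerating: (2,6,3), (3,4,3), (3,4,4), (3,4,5), (3,4,6), (3,5,3), (3,5,4), (3,5,5), (3,6,3), (3,6,4), (5,1,1), (5,1,6), (5,6,1), (6,2,2), (6,2,5), (6,5,2), (6,5,5).

17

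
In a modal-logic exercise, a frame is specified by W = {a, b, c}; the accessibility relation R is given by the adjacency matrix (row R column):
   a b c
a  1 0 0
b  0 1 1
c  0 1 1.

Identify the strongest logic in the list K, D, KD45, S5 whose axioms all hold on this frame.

Serial (axiom D): yes — every world has a successor (e.g. a R a).
Euclidean (axiom 5): yes — any two successors of a common world are R-related.
Transitive (axiom 4): yes — every two-step R-path is closed by a direct edge.
Reflexive (axiom T): yes — every world is R-related to itself.
So F validates K, D, KD45, S5. The strongest is S5.

S5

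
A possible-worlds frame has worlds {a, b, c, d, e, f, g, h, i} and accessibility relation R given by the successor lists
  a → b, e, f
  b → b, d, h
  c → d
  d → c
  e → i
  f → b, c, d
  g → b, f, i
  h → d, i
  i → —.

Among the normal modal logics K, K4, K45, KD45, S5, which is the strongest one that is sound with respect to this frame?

Transitive (axiom 4): no — a R b and b R d, but not a R d.
Euclidean (axiom 5): no — a R b and a R e, but not b R e.
Serial (axiom D): no — i has no R-successor.
Reflexive (axiom T): no — a is not related to itself.
So F validates K; K4 would additionally require R to be transitive. The strongest is K.

K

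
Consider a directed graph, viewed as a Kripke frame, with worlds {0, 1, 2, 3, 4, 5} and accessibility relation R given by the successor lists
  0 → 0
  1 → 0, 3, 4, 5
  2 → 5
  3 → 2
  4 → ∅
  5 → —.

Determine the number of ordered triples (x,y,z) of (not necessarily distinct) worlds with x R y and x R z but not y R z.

17

Enumerating: (1,0,3), (1,0,4), (1,0,5), (1,3,0), (1,3,3), (1,3,4), (1,3,5), (1,4,0), (1,4,3), (1,4,4), (1,4,5), (1,5,0), (1,5,3), (1,5,4), (1,5,5), (2,5,5), (3,2,2).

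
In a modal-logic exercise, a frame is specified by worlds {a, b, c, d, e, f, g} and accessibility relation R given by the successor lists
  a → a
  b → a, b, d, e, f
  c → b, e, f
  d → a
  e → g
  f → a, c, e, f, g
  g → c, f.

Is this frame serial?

Yes

Serial: yes — every world has a successor (e.g. a R a).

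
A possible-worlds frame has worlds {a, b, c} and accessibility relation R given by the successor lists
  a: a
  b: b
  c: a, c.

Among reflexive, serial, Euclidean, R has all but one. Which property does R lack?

Euclidean

Reflexive: yes — every world is R-related to itself.
Serial: yes — every world has a successor (e.g. a R a).
Euclidean: no — c R a and c R c, but not a R c.
Only Euclidean fails.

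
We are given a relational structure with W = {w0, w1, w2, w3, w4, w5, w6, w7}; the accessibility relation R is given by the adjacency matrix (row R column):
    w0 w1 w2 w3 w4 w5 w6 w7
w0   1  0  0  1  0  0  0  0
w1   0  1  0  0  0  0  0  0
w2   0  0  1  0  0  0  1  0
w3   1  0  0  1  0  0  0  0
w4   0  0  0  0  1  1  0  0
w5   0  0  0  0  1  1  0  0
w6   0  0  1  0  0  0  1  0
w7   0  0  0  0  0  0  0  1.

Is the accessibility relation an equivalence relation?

Yes

Reflexive: yes — every world is R-related to itself.
Symmetric: yes — every pair in R has its reverse in R.
Transitive: yes — every two-step R-path is closed by a direct edge.
So R is an equivalence relation.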